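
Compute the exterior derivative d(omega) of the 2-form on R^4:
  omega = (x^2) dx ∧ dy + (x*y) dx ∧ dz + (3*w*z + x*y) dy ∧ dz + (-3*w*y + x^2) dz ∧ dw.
d(omega) = (-x + y) dx ∧ dy ∧ dz + (-3*w + 3*z) dy ∧ dz ∧ dw + (2*x) dx ∧ dz ∧ dw

For a 2-form omega = sum_{i<j} g_{ij} dx_i ∧ dx_j, the exterior derivative is
  d(omega) = sum_{i<j} d(g_{ij}) ∧ dx_i ∧ dx_j = sum_{i<j, k} (∂g_{ij}/∂x_k) dx_k ∧ dx_i ∧ dx_j.
Expand each term, using dx_k ∧ dx_i ∧ dx_j = sgn(permutation) dx_{(a)} ∧ dx_{(b)} ∧ dx_{(c)} with (a < b < c) sorted:
  d(x*y) includes (∂/∂y)(x*y) dy = (x) dy, which multiplied by dx ∧ dz gives (-x) dx ∧ dy ∧ dz
  d(3*w*z + x*y) includes (∂/∂x)(3*w*z + x*y) dx = (y) dx, which multiplied by dy ∧ dz gives (y) dx ∧ dy ∧ dz
  d(3*w*z + x*y) includes (∂/∂w)(3*w*z + x*y) dw = (3*z) dw, which multiplied by dy ∧ dz gives (3*z) dy ∧ dz ∧ dw
  d(-3*w*y + x^2) includes (∂/∂x)(-3*w*y + x^2) dx = (2*x) dx, which multiplied by dz ∧ dw gives (2*x) dx ∧ dz ∧ dw
  d(-3*w*y + x^2) includes (∂/∂y)(-3*w*y + x^2) dy = (-3*w) dy, which multiplied by dz ∧ dw gives (-3*w) dy ∧ dz ∧ dw
Collecting like 3-forms: d(omega) = (-x + y) dx ∧ dy ∧ dz + (-3*w + 3*z) dy ∧ dz ∧ dw + (2*x) dx ∧ dz ∧ dw.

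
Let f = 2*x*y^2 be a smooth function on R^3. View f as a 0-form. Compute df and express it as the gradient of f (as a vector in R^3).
df = (2*y^2) dx + (4*x*y) dy + (0) dz; grad f = (2*y^2, 4*x*y, 0)

For a 0-form f, d f = (∂f/∂x) dx + (∂f/∂y) dy + (∂f/∂z) dz. The components of the vector representation are exactly the entries of grad f in Cartesian coordinates:
  ∂f/∂x = 2*y^2
  ∂f/∂y = 4*x*y
  ∂f/∂z = 0.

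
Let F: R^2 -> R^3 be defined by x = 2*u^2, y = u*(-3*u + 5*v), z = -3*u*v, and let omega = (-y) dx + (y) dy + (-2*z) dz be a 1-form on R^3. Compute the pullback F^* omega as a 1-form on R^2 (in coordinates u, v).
F^* omega = (u*(30*u^2 - 65*u*v + 7*v^2)) du + (u^2*(-15*u + 7*v)) dv

Using F^*(f dg) = (f ∘ F) d(g ∘ F), substitute each coordinate x_i by F_i(u, v) in f_i, and replace dx_i by d F_i = (∂F_i/∂u) du + (∂F_i/∂v) dv.
  For the x component: f_1(F) = u*(3*u - 5*v); d F_1 = (4*u) du + (0) dv
  For the y component: f_2(F) = u*(-3*u + 5*v); d F_2 = (-6*u + 5*v) du + (5*u) dv
  For the z component: f_3(F) = 6*u*v; d F_3 = (-3*v) du + (-3*u) dv
Combining and collecting du, dv coefficients:
  coeff of du: u*(30*u^2 - 65*u*v + 7*v^2)
  coeff of dv: u^2*(-15*u + 7*v)
F^* omega = (u*(30*u^2 - 65*u*v + 7*v^2)) du + (u^2*(-15*u + 7*v)) dv.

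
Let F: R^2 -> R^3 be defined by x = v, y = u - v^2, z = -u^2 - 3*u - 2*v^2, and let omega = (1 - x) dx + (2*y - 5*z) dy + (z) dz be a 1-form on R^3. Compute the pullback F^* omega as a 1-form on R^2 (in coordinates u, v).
F^* omega = (2*u^3 + 14*u^2 + 4*u*v^2 + 26*u + 14*v^2) du + (-6*u^2*v - 22*u*v - 8*v^3 - v + 1) dv

Using F^*(f dg) = (f ∘ F) d(g ∘ F), substitute each coordinate x_i by F_i(u, v) in f_i, and replace dx_i by d F_i = (∂F_i/∂u) du + (∂F_i/∂v) dv.
  For the x component: f_1(F) = 1 - v; d F_1 = (0) du + (1) dv
  For the y component: f_2(F) = 5*u^2 + 17*u + 8*v^2; d F_2 = (1) du + (-2*v) dv
  For the z component: f_3(F) = -u^2 - 3*u - 2*v^2; d F_3 = (-2*u - 3) du + (-4*v) dv
Combining and collecting du, dv coefficients:
  coeff of du: 2*u^3 + 14*u^2 + 4*u*v^2 + 26*u + 14*v^2
  coeff of dv: -6*u^2*v - 22*u*v - 8*v^3 - v + 1
F^* omega = (2*u^3 + 14*u^2 + 4*u*v^2 + 26*u + 14*v^2) du + (-6*u^2*v - 22*u*v - 8*v^3 - v + 1) dv.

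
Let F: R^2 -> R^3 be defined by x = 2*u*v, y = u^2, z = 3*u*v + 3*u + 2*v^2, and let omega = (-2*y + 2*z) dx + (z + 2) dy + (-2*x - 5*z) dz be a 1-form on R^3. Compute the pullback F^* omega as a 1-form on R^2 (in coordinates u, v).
F^* omega = (2*u^2*v + 6*u^2 - 41*u*v^2 - 90*u*v - 41*u - 22*v^3 - 30*v^2) du + (-4*u^3 - 45*u^2*v - 33*u^2 - 98*u*v^2 - 60*u*v - 40*v^3) dv

Using F^*(f dg) = (f ∘ F) d(g ∘ F), substitute each coordinate x_i by F_i(u, v) in f_i, and replace dx_i by d F_i = (∂F_i/∂u) du + (∂F_i/∂v) dv.
  For the x component: f_1(F) = -2*u^2 + 6*u*v + 6*u + 4*v^2; d F_1 = (2*v) du + (2*u) dv
  For the y component: f_2(F) = 3*u*v + 3*u + 2*v^2 + 2; d F_2 = (2*u) du + (0) dv
  For the z component: f_3(F) = -19*u*v - 15*u - 10*v^2; d F_3 = (3*v + 3) du + (3*u + 4*v) dv
Combining and collecting du, dv coefficients:
  coeff of du: 2*u^2*v + 6*u^2 - 41*u*v^2 - 90*u*v - 41*u - 22*v^3 - 30*v^2
  coeff of dv: -4*u^3 - 45*u^2*v - 33*u^2 - 98*u*v^2 - 60*u*v - 40*v^3
F^* omega = (2*u^2*v + 6*u^2 - 41*u*v^2 - 90*u*v - 41*u - 22*v^3 - 30*v^2) du + (-4*u^3 - 45*u^2*v - 33*u^2 - 98*u*v^2 - 60*u*v - 40*v^3) dv.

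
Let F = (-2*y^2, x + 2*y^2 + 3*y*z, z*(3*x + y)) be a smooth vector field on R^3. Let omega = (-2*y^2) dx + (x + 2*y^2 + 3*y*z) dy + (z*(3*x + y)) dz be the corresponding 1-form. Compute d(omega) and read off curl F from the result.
d(omega) = (-3*y + z) dy ∧ dz + (-3*z) dz ∧ dx + (4*y + 1) dx ∧ dy; curl F = (-3*y + z, -3*z, 4*y + 1)

d omega = sum_{i<j} (∂f_j/∂x_i - ∂f_i/∂x_j) dx_i ∧ dx_j. Under the identification (dy ∧ dz, dz ∧ dx, dx ∧ dy) ↔ (e_x, e_y, e_z), the coefficients are exactly the components of curl F. Compute:
  ∂R/∂y - ∂Q/∂z = (z) - (3*y) = -3*y + z
  ∂P/∂z - ∂R/∂x = (0) - (3*z) = -3*z
  ∂Q/∂x - ∂P/∂y = (1) - (-4*y) = 4*y + 1.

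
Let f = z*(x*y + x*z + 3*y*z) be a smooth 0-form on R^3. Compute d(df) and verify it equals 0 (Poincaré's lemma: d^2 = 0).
d(df) = 0

Step 1: df = sum_i (∂f/∂x_i) dx_i = (z*(y + z)) dx + (z*(x + 3*z)) dy + (x*y + 2*x*z + 6*y*z) dz.
Step 2: Apply d again. Using the 1-form formula, the coefficient of dx ∧ dy in d(df) is ∂^2 f/∂x ∂y - ∂^2 f/∂y ∂x = (z) - (z) = 0 (equality of mixed partials for smooth f).
Similarly for dx ∧ dz and dy ∧ dz — all coefficients vanish. So d(df) = 0.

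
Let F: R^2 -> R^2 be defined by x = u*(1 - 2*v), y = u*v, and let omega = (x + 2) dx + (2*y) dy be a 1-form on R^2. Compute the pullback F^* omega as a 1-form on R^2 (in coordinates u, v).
F^* omega = (6*u*v^2 - 4*u*v + u - 4*v + 2) du + (2*u*(3*u*v - u - 2)) dv

Using F^*(f dg) = (f ∘ F) d(g ∘ F), substitute each coordinate x_i by F_i(u, v) in f_i, and replace dx_i by d F_i = (∂F_i/∂u) du + (∂F_i/∂v) dv.
  For the x component: f_1(F) = -2*u*v + u + 2; d F_1 = (1 - 2*v) du + (-2*u) dv
  For the y component: f_2(F) = 2*u*v; d F_2 = (v) du + (u) dv
Combining and collecting du, dv coefficients:
  coeff of du: 6*u*v^2 - 4*u*v + u - 4*v + 2
  coeff of dv: 2*u*(3*u*v - u - 2)
F^* omega = (6*u*v^2 - 4*u*v + u - 4*v + 2) du + (2*u*(3*u*v - u - 2)) dv.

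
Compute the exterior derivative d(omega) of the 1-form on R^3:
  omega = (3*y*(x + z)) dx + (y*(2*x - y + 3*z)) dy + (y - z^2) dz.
d(omega) = (-3*x + 2*y - 3*z) dx ∧ dy + (-3*y) dx ∧ dz + (1 - 3*y) dy ∧ dz

For a 1-form omega = sum_i f_i dx_i, the exterior derivative is
  d(omega) = sum_{i < j} (∂f_j/∂x_i - ∂f_i/∂x_j) dx_i ∧ dx_j.
  coefficient of dx ∧ dy: ∂f_2/∂x - ∂f_1/∂y = ∂(y*(2*x - y + 3*z))/∂x - ∂(3*y*(x + z))/∂y = -3*x + 2*y - 3*z
  coefficient of dx ∧ dz: ∂f_3/∂x - ∂f_1/∂z = ∂(y - z^2)/∂x - ∂(3*y*(x + z))/∂z = -3*y
  coefficient of dy ∧ dz: ∂f_3/∂y - ∂f_2/∂z = ∂(y - z^2)/∂y - ∂(y*(2*x - y + 3*z))/∂z = 1 - 3*y
Assembling: d(omega) = (-3*x + 2*y - 3*z) dx ∧ dy + (-3*y) dx ∧ dz + (1 - 3*y) dy ∧ dz.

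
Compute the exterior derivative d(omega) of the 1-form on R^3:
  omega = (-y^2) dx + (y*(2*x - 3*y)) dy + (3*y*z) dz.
d(omega) = (4*y) dx ∧ dy + (3*z) dy ∧ dz

For a 1-form omega = sum_i f_i dx_i, the exterior derivative is
  d(omega) = sum_{i < j} (∂f_j/∂x_i - ∂f_i/∂x_j) dx_i ∧ dx_j.
  coefficient of dx ∧ dy: ∂f_2/∂x - ∂f_1/∂y = ∂(y*(2*x - 3*y))/∂x - ∂(-y^2)/∂y = 4*y
  coefficient of dy ∧ dz: ∂f_3/∂y - ∂f_2/∂z = ∂(3*y*z)/∂y - ∂(y*(2*x - 3*y))/∂z = 3*z
Assembling: d(omega) = (4*y) dx ∧ dy + (3*z) dy ∧ dz.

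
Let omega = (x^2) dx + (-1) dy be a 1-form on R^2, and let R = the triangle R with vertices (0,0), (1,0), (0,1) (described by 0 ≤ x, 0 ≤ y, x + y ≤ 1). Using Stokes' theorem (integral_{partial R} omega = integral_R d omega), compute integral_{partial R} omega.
integral_(partial R) omega = 0

Stokes: integral_partial_R omega = integral_R d omega with d omega = (∂Q/∂x - ∂P/∂y) dx ∧ dy.
  ∂Q/∂x = 0
  ∂P/∂y = 0
  integrand = ∂Q/∂x - ∂P/∂y = 0.
Integrating over R: integral_0^1 integral_0^{1-x} (0) dy dx = 0.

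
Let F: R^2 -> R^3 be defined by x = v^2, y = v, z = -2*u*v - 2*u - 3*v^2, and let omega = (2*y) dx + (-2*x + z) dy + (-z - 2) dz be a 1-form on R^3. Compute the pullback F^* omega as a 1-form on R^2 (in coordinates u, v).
F^* omega = (-4*u*v^2 - 8*u*v - 4*u - 6*v^3 - 6*v^2 + 4*v + 4) du + (-4*u^2*v - 4*u^2 - 18*u*v^2 - 14*u*v + 2*u - 18*v^3 - v^2 + 12*v) dv

Using F^*(f dg) = (f ∘ F) d(g ∘ F), substitute each coordinate x_i by F_i(u, v) in f_i, and replace dx_i by d F_i = (∂F_i/∂u) du + (∂F_i/∂v) dv.
  For the x component: f_1(F) = 2*v; d F_1 = (0) du + (2*v) dv
  For the y component: f_2(F) = -2*u*v - 2*u - 5*v^2; d F_2 = (0) du + (1) dv
  For the z component: f_3(F) = 2*u*v + 2*u + 3*v^2 - 2; d F_3 = (-2*v - 2) du + (-2*u - 6*v) dv
Combining and collecting du, dv coefficients:
  coeff of du: -4*u*v^2 - 8*u*v - 4*u - 6*v^3 - 6*v^2 + 4*v + 4
  coeff of dv: -4*u^2*v - 4*u^2 - 18*u*v^2 - 14*u*v + 2*u - 18*v^3 - v^2 + 12*v
F^* omega = (-4*u*v^2 - 8*u*v - 4*u - 6*v^3 - 6*v^2 + 4*v + 4) du + (-4*u^2*v - 4*u^2 - 18*u*v^2 - 14*u*v + 2*u - 18*v^3 - v^2 + 12*v) dv.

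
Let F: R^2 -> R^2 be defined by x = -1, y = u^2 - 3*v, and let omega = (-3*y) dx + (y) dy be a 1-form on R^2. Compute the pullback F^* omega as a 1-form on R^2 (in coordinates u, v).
F^* omega = (2*u*(u^2 - 3*v)) du + (-3*u^2 + 9*v) dv

Using F^*(f dg) = (f ∘ F) d(g ∘ F), substitute each coordinate x_i by F_i(u, v) in f_i, and replace dx_i by d F_i = (∂F_i/∂u) du + (∂F_i/∂v) dv.
  For the x component: f_1(F) = -3*u^2 + 9*v; d F_1 = (0) du + (0) dv
  For the y component: f_2(F) = u^2 - 3*v; d F_2 = (2*u) du + (-3) dv
Combining and collecting du, dv coefficients:
  coeff of du: 2*u*(u^2 - 3*v)
  coeff of dv: -3*u^2 + 9*v
F^* omega = (2*u*(u^2 - 3*v)) du + (-3*u^2 + 9*v) dv.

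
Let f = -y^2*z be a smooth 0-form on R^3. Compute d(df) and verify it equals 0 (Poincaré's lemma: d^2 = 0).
d(df) = 0

Step 1: df = sum_i (∂f/∂x_i) dx_i = (0) dx + (-2*y*z) dy + (-y^2) dz.
Step 2: Apply d again. Using the 1-form formula, the coefficient of dx ∧ dy in d(df) is ∂^2 f/∂x ∂y - ∂^2 f/∂y ∂x = (0) - (0) = 0 (equality of mixed partials for smooth f).
Similarly for dx ∧ dz and dy ∧ dz — all coefficients vanish. So d(df) = 0.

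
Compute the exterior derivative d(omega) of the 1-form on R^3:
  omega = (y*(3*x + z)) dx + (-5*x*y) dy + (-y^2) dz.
d(omega) = (-3*x - 5*y - z) dx ∧ dy + (-y) dx ∧ dz + (-2*y) dy ∧ dz

For a 1-form omega = sum_i f_i dx_i, the exterior derivative is
  d(omega) = sum_{i < j} (∂f_j/∂x_i - ∂f_i/∂x_j) dx_i ∧ dx_j.
  coefficient of dx ∧ dy: ∂f_2/∂x - ∂f_1/∂y = ∂(-5*x*y)/∂x - ∂(y*(3*x + z))/∂y = -3*x - 5*y - z
  coefficient of dx ∧ dz: ∂f_3/∂x - ∂f_1/∂z = ∂(-y^2)/∂x - ∂(y*(3*x + z))/∂z = -y
  coefficient of dy ∧ dz: ∂f_3/∂y - ∂f_2/∂z = ∂(-y^2)/∂y - ∂(-5*x*y)/∂z = -2*y
Assembling: d(omega) = (-3*x - 5*y - z) dx ∧ dy + (-y) dx ∧ dz + (-2*y) dy ∧ dz.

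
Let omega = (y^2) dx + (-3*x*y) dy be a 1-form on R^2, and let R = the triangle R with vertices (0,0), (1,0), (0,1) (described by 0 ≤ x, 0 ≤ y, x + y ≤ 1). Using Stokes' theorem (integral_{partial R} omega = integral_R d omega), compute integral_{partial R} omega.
integral_(partial R) omega = -5/6

Stokes: integral_partial_R omega = integral_R d omega with d omega = (∂Q/∂x - ∂P/∂y) dx ∧ dy.
  ∂Q/∂x = -3*y
  ∂P/∂y = 2*y
  integrand = ∂Q/∂x - ∂P/∂y = -5*y.
Integrating over R: integral_0^1 integral_0^{1-x} (-5*y) dy dx = -5/6.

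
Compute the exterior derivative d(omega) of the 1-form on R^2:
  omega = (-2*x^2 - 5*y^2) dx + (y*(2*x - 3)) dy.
d(omega) = (12*y) dx ∧ dy

For a 1-form omega = sum_i f_i dx_i, the exterior derivative is
  d(omega) = sum_{i < j} (∂f_j/∂x_i - ∂f_i/∂x_j) dx_i ∧ dx_j.
  coefficient of dx ∧ dy: ∂f_2/∂x - ∂f_1/∂y = ∂(y*(2*x - 3))/∂x - ∂(-2*x^2 - 5*y^2)/∂y = 12*y
Assembling: d(omega) = (12*y) dx ∧ dy.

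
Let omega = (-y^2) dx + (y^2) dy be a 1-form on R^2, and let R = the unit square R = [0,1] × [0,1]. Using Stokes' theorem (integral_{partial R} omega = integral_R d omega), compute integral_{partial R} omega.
integral_(partial R) omega = 1

Stokes: integral_partial_R omega = integral_R d omega with d omega = (∂Q/∂x - ∂P/∂y) dx ∧ dy.
  ∂Q/∂x = 0
  ∂P/∂y = -2*y
  integrand = ∂Q/∂x - ∂P/∂y = 2*y.
Integrating over R: integral_0^1 integral_0^1 (2*y) dx dy = 1.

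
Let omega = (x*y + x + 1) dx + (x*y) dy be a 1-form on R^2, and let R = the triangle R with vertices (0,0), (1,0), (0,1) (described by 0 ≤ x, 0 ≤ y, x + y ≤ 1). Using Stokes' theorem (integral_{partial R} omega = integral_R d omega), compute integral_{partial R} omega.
integral_(partial R) omega = 0

Stokes: integral_partial_R omega = integral_R d omega with d omega = (∂Q/∂x - ∂P/∂y) dx ∧ dy.
  ∂Q/∂x = y
  ∂P/∂y = x
  integrand = ∂Q/∂x - ∂P/∂y = -x + y.
Integrating over R: integral_0^1 integral_0^{1-x} (-x + y) dy dx = 0.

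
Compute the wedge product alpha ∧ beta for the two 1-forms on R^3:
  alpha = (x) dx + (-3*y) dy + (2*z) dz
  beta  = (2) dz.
alpha ∧ beta = (2*x) dx ∧ dz + (-6*y) dy ∧ dz

Distribute the wedge, using dx_i ∧ dx_j = -dx_j ∧ dx_i and dx_i ∧ dx_i = 0. For each pair (i, j) with i < j, the coefficient of dx_i ∧ dx_j in alpha ∧ beta is (alpha_i * beta_j - alpha_j * beta_i). Collecting: alpha ∧ beta = (2*x) dx ∧ dz + (-6*y) dy ∧ dz.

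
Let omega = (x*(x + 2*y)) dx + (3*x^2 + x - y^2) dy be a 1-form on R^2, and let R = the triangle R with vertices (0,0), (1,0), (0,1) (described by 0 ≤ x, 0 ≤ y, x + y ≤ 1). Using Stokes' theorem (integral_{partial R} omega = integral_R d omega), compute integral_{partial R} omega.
integral_(partial R) omega = 7/6

Stokes: integral_partial_R omega = integral_R d omega with d omega = (∂Q/∂x - ∂P/∂y) dx ∧ dy.
  ∂Q/∂x = 6*x + 1
  ∂P/∂y = 2*x
  integrand = ∂Q/∂x - ∂P/∂y = 4*x + 1.
Integrating over R: integral_0^1 integral_0^{1-x} (4*x + 1) dy dx = 7/6.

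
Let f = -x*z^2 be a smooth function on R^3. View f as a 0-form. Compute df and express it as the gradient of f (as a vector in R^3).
df = (-z^2) dx + (0) dy + (-2*x*z) dz; grad f = (-z^2, 0, -2*x*z)

For a 0-form f, d f = (∂f/∂x) dx + (∂f/∂y) dy + (∂f/∂z) dz. The components of the vector representation are exactly the entries of grad f in Cartesian coordinates:
  ∂f/∂x = -z^2
  ∂f/∂y = 0
  ∂f/∂z = -2*x*z.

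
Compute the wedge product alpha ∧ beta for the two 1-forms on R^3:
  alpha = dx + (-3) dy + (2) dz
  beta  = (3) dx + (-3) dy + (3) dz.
alpha ∧ beta = (6) dx ∧ dy + (-3) dx ∧ dz + (-3) dy ∧ dz

Distribute the wedge, using dx_i ∧ dx_j = -dx_j ∧ dx_i and dx_i ∧ dx_i = 0. For each pair (i, j) with i < j, the coefficient of dx_i ∧ dx_j in alpha ∧ beta is (alpha_i * beta_j - alpha_j * beta_i). Collecting: alpha ∧ beta = (6) dx ∧ dy + (-3) dx ∧ dz + (-3) dy ∧ dz.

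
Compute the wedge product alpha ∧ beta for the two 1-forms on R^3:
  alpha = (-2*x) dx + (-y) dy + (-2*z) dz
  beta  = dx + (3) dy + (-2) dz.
alpha ∧ beta = (-6*x + y) dx ∧ dy + (4*x + 2*z) dx ∧ dz + (2*y + 6*z) dy ∧ dz

Distribute the wedge, using dx_i ∧ dx_j = -dx_j ∧ dx_i and dx_i ∧ dx_i = 0. For each pair (i, j) with i < j, the coefficient of dx_i ∧ dx_j in alpha ∧ beta is (alpha_i * beta_j - alpha_j * beta_i). Collecting: alpha ∧ beta = (-6*x + y) dx ∧ dy + (4*x + 2*z) dx ∧ dz + (2*y + 6*z) dy ∧ dz.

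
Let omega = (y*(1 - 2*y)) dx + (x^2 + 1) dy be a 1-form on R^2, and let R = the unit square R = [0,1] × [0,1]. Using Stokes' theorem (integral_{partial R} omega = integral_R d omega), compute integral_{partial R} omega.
integral_(partial R) omega = 2

Stokes: integral_partial_R omega = integral_R d omega with d omega = (∂Q/∂x - ∂P/∂y) dx ∧ dy.
  ∂Q/∂x = 2*x
  ∂P/∂y = 1 - 4*y
  integrand = ∂Q/∂x - ∂P/∂y = 2*x + 4*y - 1.
Integrating over R: integral_0^1 integral_0^1 (2*x + 4*y - 1) dx dy = 2.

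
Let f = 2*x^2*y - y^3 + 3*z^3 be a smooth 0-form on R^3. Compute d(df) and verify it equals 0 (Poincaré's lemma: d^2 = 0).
d(df) = 0

Step 1: df = sum_i (∂f/∂x_i) dx_i = (4*x*y) dx + (2*x^2 - 3*y^2) dy + (9*z^2) dz.
Step 2: Apply d again. Using the 1-form formula, the coefficient of dx ∧ dy in d(df) is ∂^2 f/∂x ∂y - ∂^2 f/∂y ∂x = (4*x) - (4*x) = 0 (equality of mixed partials for smooth f).
Similarly for dx ∧ dz and dy ∧ dz — all coefficients vanish. So d(df) = 0.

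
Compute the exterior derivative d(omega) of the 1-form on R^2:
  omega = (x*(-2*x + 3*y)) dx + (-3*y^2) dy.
d(omega) = (-3*x) dx ∧ dy

For a 1-form omega = sum_i f_i dx_i, the exterior derivative is
  d(omega) = sum_{i < j} (∂f_j/∂x_i - ∂f_i/∂x_j) dx_i ∧ dx_j.
  coefficient of dx ∧ dy: ∂f_2/∂x - ∂f_1/∂y = ∂(-3*y^2)/∂x - ∂(x*(-2*x + 3*y))/∂y = -3*x
Assembling: d(omega) = (-3*x) dx ∧ dy.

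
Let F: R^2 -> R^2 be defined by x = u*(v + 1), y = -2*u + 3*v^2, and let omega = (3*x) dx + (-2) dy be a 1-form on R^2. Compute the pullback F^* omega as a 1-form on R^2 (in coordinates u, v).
F^* omega = (3*u*v^2 + 6*u*v + 3*u + 4) du + (3*u^2*v + 3*u^2 - 12*v) dv

Using F^*(f dg) = (f ∘ F) d(g ∘ F), substitute each coordinate x_i by F_i(u, v) in f_i, and replace dx_i by d F_i = (∂F_i/∂u) du + (∂F_i/∂v) dv.
  For the x component: f_1(F) = 3*u*(v + 1); d F_1 = (v + 1) du + (u) dv
  For the y component: f_2(F) = -2; d F_2 = (-2) du + (6*v) dv
Combining and collecting du, dv coefficients:
  coeff of du: 3*u*v^2 + 6*u*v + 3*u + 4
  coeff of dv: 3*u^2*v + 3*u^2 - 12*v
F^* omega = (3*u*v^2 + 6*u*v + 3*u + 4) du + (3*u^2*v + 3*u^2 - 12*v) dv.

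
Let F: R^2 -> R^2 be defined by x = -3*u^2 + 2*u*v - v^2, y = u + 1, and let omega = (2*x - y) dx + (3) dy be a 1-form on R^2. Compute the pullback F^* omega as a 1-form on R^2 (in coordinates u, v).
F^* omega = (36*u^3 - 36*u^2*v + 6*u^2 + 20*u*v^2 - 2*u*v + 6*u - 4*v^3 - 2*v + 3) du + (-12*u^3 + 20*u^2*v - 2*u^2 - 12*u*v^2 + 2*u*v - 2*u + 4*v^3 + 2*v) dv

Using F^*(f dg) = (f ∘ F) d(g ∘ F), substitute each coordinate x_i by F_i(u, v) in f_i, and replace dx_i by d F_i = (∂F_i/∂u) du + (∂F_i/∂v) dv.
  For the x component: f_1(F) = -6*u^2 + 4*u*v - u - 2*v^2 - 1; d F_1 = (-6*u + 2*v) du + (2*u - 2*v) dv
  For the y component: f_2(F) = 3; d F_2 = (1) du + (0) dv
Combining and collecting du, dv coefficients:
  coeff of du: 36*u^3 - 36*u^2*v + 6*u^2 + 20*u*v^2 - 2*u*v + 6*u - 4*v^3 - 2*v + 3
  coeff of dv: -12*u^3 + 20*u^2*v - 2*u^2 - 12*u*v^2 + 2*u*v - 2*u + 4*v^3 + 2*v
F^* omega = (36*u^3 - 36*u^2*v + 6*u^2 + 20*u*v^2 - 2*u*v + 6*u - 4*v^3 - 2*v + 3) du + (-12*u^3 + 20*u^2*v - 2*u^2 - 12*u*v^2 + 2*u*v - 2*u + 4*v^3 + 2*v) dv.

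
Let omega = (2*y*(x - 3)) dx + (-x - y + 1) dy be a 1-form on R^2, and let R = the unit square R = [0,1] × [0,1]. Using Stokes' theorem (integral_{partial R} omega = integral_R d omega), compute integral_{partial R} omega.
integral_(partial R) omega = 4

Stokes: integral_partial_R omega = integral_R d omega with d omega = (∂Q/∂x - ∂P/∂y) dx ∧ dy.
  ∂Q/∂x = -1
  ∂P/∂y = 2*x - 6
  integrand = ∂Q/∂x - ∂P/∂y = 5 - 2*x.
Integrating over R: integral_0^1 integral_0^1 (5 - 2*x) dx dy = 4.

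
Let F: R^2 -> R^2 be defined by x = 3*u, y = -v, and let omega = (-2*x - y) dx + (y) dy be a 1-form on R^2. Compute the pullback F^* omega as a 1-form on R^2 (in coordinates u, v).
F^* omega = (-18*u + 3*v) du + (v) dv

Using F^*(f dg) = (f ∘ F) d(g ∘ F), substitute each coordinate x_i by F_i(u, v) in f_i, and replace dx_i by d F_i = (∂F_i/∂u) du + (∂F_i/∂v) dv.
  For the x component: f_1(F) = -6*u + v; d F_1 = (3) du + (0) dv
  For the y component: f_2(F) = -v; d F_2 = (0) du + (-1) dv
Combining and collecting du, dv coefficients:
  coeff of du: -18*u + 3*v
  coeff of dv: v
F^* omega = (-18*u + 3*v) du + (v) dv.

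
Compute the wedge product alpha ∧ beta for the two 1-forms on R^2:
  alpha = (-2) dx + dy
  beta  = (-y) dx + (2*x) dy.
alpha ∧ beta = (-4*x + y) dx ∧ dy

Distribute the wedge, using dx_i ∧ dx_j = -dx_j ∧ dx_i and dx_i ∧ dx_i = 0. For each pair (i, j) with i < j, the coefficient of dx_i ∧ dx_j in alpha ∧ beta is (alpha_i * beta_j - alpha_j * beta_i). Collecting: alpha ∧ beta = (-4*x + y) dx ∧ dy.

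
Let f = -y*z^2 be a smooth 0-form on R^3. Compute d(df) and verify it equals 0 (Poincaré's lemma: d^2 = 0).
d(df) = 0

Step 1: df = sum_i (∂f/∂x_i) dx_i = (0) dx + (-z^2) dy + (-2*y*z) dz.
Step 2: Apply d again. Using the 1-form formula, the coefficient of dx ∧ dy in d(df) is ∂^2 f/∂x ∂y - ∂^2 f/∂y ∂x = (0) - (0) = 0 (equality of mixed partials for smooth f).
Similarly for dx ∧ dz and dy ∧ dz — all coefficients vanish. So d(df) = 0.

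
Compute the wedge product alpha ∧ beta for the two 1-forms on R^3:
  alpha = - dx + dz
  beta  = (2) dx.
alpha ∧ beta = (-2) dx ∧ dz

Distribute the wedge, using dx_i ∧ dx_j = -dx_j ∧ dx_i and dx_i ∧ dx_i = 0. For each pair (i, j) with i < j, the coefficient of dx_i ∧ dx_j in alpha ∧ beta is (alpha_i * beta_j - alpha_j * beta_i). Collecting: alpha ∧ beta = (-2) dx ∧ dz.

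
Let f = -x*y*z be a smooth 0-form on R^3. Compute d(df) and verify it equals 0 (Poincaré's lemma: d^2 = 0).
d(df) = 0

Step 1: df = sum_i (∂f/∂x_i) dx_i = (-y*z) dx + (-x*z) dy + (-x*y) dz.
Step 2: Apply d again. Using the 1-form formula, the coefficient of dx ∧ dy in d(df) is ∂^2 f/∂x ∂y - ∂^2 f/∂y ∂x = (-z) - (-z) = 0 (equality of mixed partials for smooth f).
Similarly for dx ∧ dz and dy ∧ dz — all coefficients vanish. So d(df) = 0.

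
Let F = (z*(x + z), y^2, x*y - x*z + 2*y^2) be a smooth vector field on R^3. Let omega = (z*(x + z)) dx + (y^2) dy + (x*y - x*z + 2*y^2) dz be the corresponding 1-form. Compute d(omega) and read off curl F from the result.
d(omega) = (x + 4*y) dy ∧ dz + (x - y + 3*z) dz ∧ dx + (0) dx ∧ dy; curl F = (x + 4*y, x - y + 3*z, 0)

d omega = sum_{i<j} (∂f_j/∂x_i - ∂f_i/∂x_j) dx_i ∧ dx_j. Under the identification (dy ∧ dz, dz ∧ dx, dx ∧ dy) ↔ (e_x, e_y, e_z), the coefficients are exactly the components of curl F. Compute:
  ∂R/∂y - ∂Q/∂z = (x + 4*y) - (0) = x + 4*y
  ∂P/∂z - ∂R/∂x = (x + 2*z) - (y - z) = x - y + 3*z
  ∂Q/∂x - ∂P/∂y = (0) - (0) = 0.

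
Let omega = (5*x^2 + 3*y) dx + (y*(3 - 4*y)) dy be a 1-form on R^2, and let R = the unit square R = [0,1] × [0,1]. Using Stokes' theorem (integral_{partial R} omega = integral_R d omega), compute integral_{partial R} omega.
integral_(partial R) omega = -3

Stokes: integral_partial_R omega = integral_R d omega with d omega = (∂Q/∂x - ∂P/∂y) dx ∧ dy.
  ∂Q/∂x = 0
  ∂P/∂y = 3
  integrand = ∂Q/∂x - ∂P/∂y = -3.
Integrating over R: integral_0^1 integral_0^1 (-3) dx dy = -3.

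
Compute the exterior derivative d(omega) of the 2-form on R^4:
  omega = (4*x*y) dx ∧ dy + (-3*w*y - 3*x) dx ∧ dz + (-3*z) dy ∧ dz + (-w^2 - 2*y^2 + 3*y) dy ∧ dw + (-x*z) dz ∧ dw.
d(omega) = (3*w) dx ∧ dy ∧ dz + (-3*y - z) dx ∧ dz ∧ dw

For a 2-form omega = sum_{i<j} g_{ij} dx_i ∧ dx_j, the exterior derivative is
  d(omega) = sum_{i<j} d(g_{ij}) ∧ dx_i ∧ dx_j = sum_{i<j, k} (∂g_{ij}/∂x_k) dx_k ∧ dx_i ∧ dx_j.
Expand each term, using dx_k ∧ dx_i ∧ dx_j = sgn(permutation) dx_{(a)} ∧ dx_{(b)} ∧ dx_{(c)} with (a < b < c) sorted:
  d(-3*w*y - 3*x) includes (∂/∂y)(-3*w*y - 3*x) dy = (-3*w) dy, which multiplied by dx ∧ dz gives (3*w) dx ∧ dy ∧ dz
  d(-3*w*y - 3*x) includes (∂/∂w)(-3*w*y - 3*x) dw = (-3*y) dw, which multiplied by dx ∧ dz gives (-3*y) dx ∧ dz ∧ dw
  d(-x*z) includes (∂/∂x)(-x*z) dx = (-z) dx, which multiplied by dz ∧ dw gives (-z) dx ∧ dz ∧ dw
Collecting like 3-forms: d(omega) = (3*w) dx ∧ dy ∧ dz + (-3*y - z) dx ∧ dz ∧ dw.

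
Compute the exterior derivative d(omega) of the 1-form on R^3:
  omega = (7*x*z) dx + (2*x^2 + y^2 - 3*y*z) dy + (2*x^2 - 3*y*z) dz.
d(omega) = (4*x) dx ∧ dy + (-3*x) dx ∧ dz + (3*y - 3*z) dy ∧ dz

For a 1-form omega = sum_i f_i dx_i, the exterior derivative is
  d(omega) = sum_{i < j} (∂f_j/∂x_i - ∂f_i/∂x_j) dx_i ∧ dx_j.
  coefficient of dx ∧ dy: ∂f_2/∂x - ∂f_1/∂y = ∂(2*x^2 + y^2 - 3*y*z)/∂x - ∂(7*x*z)/∂y = 4*x
  coefficient of dx ∧ dz: ∂f_3/∂x - ∂f_1/∂z = ∂(2*x^2 - 3*y*z)/∂x - ∂(7*x*z)/∂z = -3*x
  coefficient of dy ∧ dz: ∂f_3/∂y - ∂f_2/∂z = ∂(2*x^2 - 3*y*z)/∂y - ∂(2*x^2 + y^2 - 3*y*z)/∂z = 3*y - 3*z
Assembling: d(omega) = (4*x) dx ∧ dy + (-3*x) dx ∧ dz + (3*y - 3*z) dy ∧ dz.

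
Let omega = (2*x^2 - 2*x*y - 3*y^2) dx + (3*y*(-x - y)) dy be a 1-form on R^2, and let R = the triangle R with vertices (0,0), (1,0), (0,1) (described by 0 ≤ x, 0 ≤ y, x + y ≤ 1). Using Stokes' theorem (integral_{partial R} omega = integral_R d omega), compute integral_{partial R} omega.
integral_(partial R) omega = 5/6

Stokes: integral_partial_R omega = integral_R d omega with d omega = (∂Q/∂x - ∂P/∂y) dx ∧ dy.
  ∂Q/∂x = -3*y
  ∂P/∂y = -2*x - 6*y
  integrand = ∂Q/∂x - ∂P/∂y = 2*x + 3*y.
Integrating over R: integral_0^1 integral_0^{1-x} (2*x + 3*y) dy dx = 5/6.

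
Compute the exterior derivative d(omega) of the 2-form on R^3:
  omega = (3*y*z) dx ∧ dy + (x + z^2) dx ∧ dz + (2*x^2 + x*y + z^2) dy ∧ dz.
d(omega) = (4*x + 4*y) dx ∧ dy ∧ dz

For a 2-form omega = sum_{i<j} g_{ij} dx_i ∧ dx_j, the exterior derivative is
  d(omega) = sum_{i<j} d(g_{ij}) ∧ dx_i ∧ dx_j = sum_{i<j, k} (∂g_{ij}/∂x_k) dx_k ∧ dx_i ∧ dx_j.
Expand each term, using dx_k ∧ dx_i ∧ dx_j = sgn(permutation) dx_{(a)} ∧ dx_{(b)} ∧ dx_{(c)} with (a < b < c) sorted:
  d(3*y*z) includes (∂/∂z)(3*y*z) dz = (3*y) dz, which multiplied by dx ∧ dy gives (3*y) dx ∧ dy ∧ dz
  d(2*x^2 + x*y + z^2) includes (∂/∂x)(2*x^2 + x*y + z^2) dx = (4*x + y) dx, which multiplied by dy ∧ dz gives (4*x + y) dx ∧ dy ∧ dz
Collecting like 3-forms: d(omega) = (4*x + 4*y) dx ∧ dy ∧ dz.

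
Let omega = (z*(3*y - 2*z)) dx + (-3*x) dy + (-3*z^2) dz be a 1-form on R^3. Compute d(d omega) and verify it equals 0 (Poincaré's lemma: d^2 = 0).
d(d omega) = 0

Step 1: d omega = sum_{i<j} (∂f_j/∂x_i - ∂f_i/∂x_j) dx_i ∧ dx_j:
  coeff of dx ∧ dy: -3*z - 3
  coeff of dx ∧ dz: -3*y + 4*z
  coeff of dy ∧ dz: 0
Step 2: Apply d again to each 2-form coefficient. The only possible 3-form in R^3 is dx ∧ dy ∧ dz, with coefficient
  ∂(coeff of dy∧dz)/∂x - ∂(coeff of dx∧dz)/∂y + ∂(coeff of dx∧dy)/∂z
  = ∂/∂x (0) - ∂/∂y (-3*y + 4*z) + ∂/∂z (-3*z - 3).
Each of these terms simplifies to sums of mixed partials that cancel in pairs. The result is 0 (by equality of mixed partials for smooth functions — Schwarz / Clairaut).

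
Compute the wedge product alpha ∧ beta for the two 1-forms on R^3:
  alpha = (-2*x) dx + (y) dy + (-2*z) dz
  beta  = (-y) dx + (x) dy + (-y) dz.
alpha ∧ beta = (-2*x^2 + y^2) dx ∧ dy + (2*y*(x - z)) dx ∧ dz + (2*x*z - y^2) dy ∧ dz

Distribute the wedge, using dx_i ∧ dx_j = -dx_j ∧ dx_i and dx_i ∧ dx_i = 0. For each pair (i, j) with i < j, the coefficient of dx_i ∧ dx_j in alpha ∧ beta is (alpha_i * beta_j - alpha_j * beta_i). Collecting: alpha ∧ beta = (-2*x^2 + y^2) dx ∧ dy + (2*y*(x - z)) dx ∧ dz + (2*x*z - y^2) dy ∧ dz.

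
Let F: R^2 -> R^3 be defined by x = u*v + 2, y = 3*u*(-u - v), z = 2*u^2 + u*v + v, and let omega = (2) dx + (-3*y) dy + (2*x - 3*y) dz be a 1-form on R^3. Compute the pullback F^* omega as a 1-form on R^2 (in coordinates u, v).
F^* omega = (-18*u^3 - 28*u^2*v - 16*u*v^2 + 16*u + 6*v) du + (-18*u^3 - 16*u^2*v + 9*u^2 + 11*u*v + 6*u + 4) dv

Using F^*(f dg) = (f ∘ F) d(g ∘ F), substitute each coordinate x_i by F_i(u, v) in f_i, and replace dx_i by d F_i = (∂F_i/∂u) du + (∂F_i/∂v) dv.
  For the x component: f_1(F) = 2; d F_1 = (v) du + (u) dv
  For the y component: f_2(F) = 9*u*(u + v); d F_2 = (-6*u - 3*v) du + (-3*u) dv
  For the z component: f_3(F) = 9*u^2 + 11*u*v + 4; d F_3 = (4*u + v) du + (u + 1) dv
Combining and collecting du, dv coefficients:
  coeff of du: -18*u^3 - 28*u^2*v - 16*u*v^2 + 16*u + 6*v
  coeff of dv: -18*u^3 - 16*u^2*v + 9*u^2 + 11*u*v + 6*u + 4
F^* omega = (-18*u^3 - 28*u^2*v - 16*u*v^2 + 16*u + 6*v) du + (-18*u^3 - 16*u^2*v + 9*u^2 + 11*u*v + 6*u + 4) dv.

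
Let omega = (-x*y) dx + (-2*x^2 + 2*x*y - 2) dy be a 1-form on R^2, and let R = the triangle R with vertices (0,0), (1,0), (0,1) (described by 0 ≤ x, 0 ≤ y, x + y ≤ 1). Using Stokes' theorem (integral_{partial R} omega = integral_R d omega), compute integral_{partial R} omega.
integral_(partial R) omega = -1/6

Stokes: integral_partial_R omega = integral_R d omega with d omega = (∂Q/∂x - ∂P/∂y) dx ∧ dy.
  ∂Q/∂x = -4*x + 2*y
  ∂P/∂y = -x
  integrand = ∂Q/∂x - ∂P/∂y = -3*x + 2*y.
Integrating over R: integral_0^1 integral_0^{1-x} (-3*x + 2*y) dy dx = -1/6.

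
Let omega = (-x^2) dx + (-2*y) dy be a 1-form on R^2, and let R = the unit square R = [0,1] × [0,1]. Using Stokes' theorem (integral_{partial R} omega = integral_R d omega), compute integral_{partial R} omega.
integral_(partial R) omega = 0

Stokes: integral_partial_R omega = integral_R d omega with d omega = (∂Q/∂x - ∂P/∂y) dx ∧ dy.
  ∂Q/∂x = 0
  ∂P/∂y = 0
  integrand = ∂Q/∂x - ∂P/∂y = 0.
Integrating over R: integral_0^1 integral_0^1 (0) dx dy = 0.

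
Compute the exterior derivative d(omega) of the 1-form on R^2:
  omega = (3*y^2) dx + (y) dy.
d(omega) = (-6*y) dx ∧ dy

For a 1-form omega = sum_i f_i dx_i, the exterior derivative is
  d(omega) = sum_{i < j} (∂f_j/∂x_i - ∂f_i/∂x_j) dx_i ∧ dx_j.
  coefficient of dx ∧ dy: ∂f_2/∂x - ∂f_1/∂y = ∂(y)/∂x - ∂(3*y^2)/∂y = -6*y
Assembling: d(omega) = (-6*y) dx ∧ dy.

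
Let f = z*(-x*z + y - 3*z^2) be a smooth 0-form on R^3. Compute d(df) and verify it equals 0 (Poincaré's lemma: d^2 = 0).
d(df) = 0

Step 1: df = sum_i (∂f/∂x_i) dx_i = (-z^2) dx + (z) dy + (-2*x*z + y - 9*z^2) dz.
Step 2: Apply d again. Using the 1-form formula, the coefficient of dx ∧ dy in d(df) is ∂^2 f/∂x ∂y - ∂^2 f/∂y ∂x = (0) - (0) = 0 (equality of mixed partials for smooth f).
Similarly for dx ∧ dz and dy ∧ dz — all coefficients vanish. So d(df) = 0.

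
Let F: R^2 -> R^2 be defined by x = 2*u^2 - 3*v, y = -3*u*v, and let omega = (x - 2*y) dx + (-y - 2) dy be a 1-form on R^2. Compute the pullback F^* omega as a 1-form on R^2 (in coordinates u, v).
F^* omega = (8*u^3 + 24*u^2*v - 9*u*v^2 - 12*u*v + 6*v) du + (-9*u^2*v - 6*u^2 - 18*u*v + 6*u + 9*v) dv

Using F^*(f dg) = (f ∘ F) d(g ∘ F), substitute each coordinate x_i by F_i(u, v) in f_i, and replace dx_i by d F_i = (∂F_i/∂u) du + (∂F_i/∂v) dv.
  For the x component: f_1(F) = 2*u^2 + 6*u*v - 3*v; d F_1 = (4*u) du + (-3) dv
  For the y component: f_2(F) = 3*u*v - 2; d F_2 = (-3*v) du + (-3*u) dv
Combining and collecting du, dv coefficients:
  coeff of du: 8*u^3 + 24*u^2*v - 9*u*v^2 - 12*u*v + 6*v
  coeff of dv: -9*u^2*v - 6*u^2 - 18*u*v + 6*u + 9*v
F^* omega = (8*u^3 + 24*u^2*v - 9*u*v^2 - 12*u*v + 6*v) du + (-9*u^2*v - 6*u^2 - 18*u*v + 6*u + 9*v) dv.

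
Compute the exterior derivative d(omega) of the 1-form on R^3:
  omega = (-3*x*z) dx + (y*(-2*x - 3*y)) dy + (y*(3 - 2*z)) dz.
d(omega) = (-2*y) dx ∧ dy + (3*x) dx ∧ dz + (3 - 2*z) dy ∧ dz

For a 1-form omega = sum_i f_i dx_i, the exterior derivative is
  d(omega) = sum_{i < j} (∂f_j/∂x_i - ∂f_i/∂x_j) dx_i ∧ dx_j.
  coefficient of dx ∧ dy: ∂f_2/∂x - ∂f_1/∂y = ∂(y*(-2*x - 3*y))/∂x - ∂(-3*x*z)/∂y = -2*y
  coefficient of dx ∧ dz: ∂f_3/∂x - ∂f_1/∂z = ∂(y*(3 - 2*z))/∂x - ∂(-3*x*z)/∂z = 3*x
  coefficient of dy ∧ dz: ∂f_3/∂y - ∂f_2/∂z = ∂(y*(3 - 2*z))/∂y - ∂(y*(-2*x - 3*y))/∂z = 3 - 2*z
Assembling: d(omega) = (-2*y) dx ∧ dy + (3*x) dx ∧ dz + (3 - 2*z) dy ∧ dz.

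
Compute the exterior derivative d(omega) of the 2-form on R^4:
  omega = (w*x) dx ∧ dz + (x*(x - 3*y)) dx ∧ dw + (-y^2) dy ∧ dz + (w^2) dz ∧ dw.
d(omega) = (x) dx ∧ dz ∧ dw + (3*x) dx ∧ dy ∧ dw

For a 2-form omega = sum_{i<j} g_{ij} dx_i ∧ dx_j, the exterior derivative is
  d(omega) = sum_{i<j} d(g_{ij}) ∧ dx_i ∧ dx_j = sum_{i<j, k} (∂g_{ij}/∂x_k) dx_k ∧ dx_i ∧ dx_j.
Expand each term, using dx_k ∧ dx_i ∧ dx_j = sgn(permutation) dx_{(a)} ∧ dx_{(b)} ∧ dx_{(c)} with (a < b < c) sorted:
  d(w*x) includes (∂/∂w)(w*x) dw = (x) dw, which multiplied by dx ∧ dz gives (x) dx ∧ dz ∧ dw
  d(x*(x - 3*y)) includes (∂/∂y)(x*(x - 3*y)) dy = (-3*x) dy, which multiplied by dx ∧ dw gives (3*x) dx ∧ dy ∧ dw
Collecting like 3-forms: d(omega) = (x) dx ∧ dz ∧ dw + (3*x) dx ∧ dy ∧ dw.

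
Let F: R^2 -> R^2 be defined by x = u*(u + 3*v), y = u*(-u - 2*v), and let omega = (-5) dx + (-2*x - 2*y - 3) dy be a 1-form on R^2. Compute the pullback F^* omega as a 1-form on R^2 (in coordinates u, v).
F^* omega = (4*u^2*v + 4*u*v^2 - 4*u - 9*v) du + (u*(4*u*v - 9)) dv

Using F^*(f dg) = (f ∘ F) d(g ∘ F), substitute each coordinate x_i by F_i(u, v) in f_i, and replace dx_i by d F_i = (∂F_i/∂u) du + (∂F_i/∂v) dv.
  For the x component: f_1(F) = -5; d F_1 = (2*u + 3*v) du + (3*u) dv
  For the y component: f_2(F) = -2*u*v - 3; d F_2 = (-2*u - 2*v) du + (-2*u) dv
Combining and collecting du, dv coefficients:
  coeff of du: 4*u^2*v + 4*u*v^2 - 4*u - 9*v
  coeff of dv: u*(4*u*v - 9)
F^* omega = (4*u^2*v + 4*u*v^2 - 4*u - 9*v) du + (u*(4*u*v - 9)) dv.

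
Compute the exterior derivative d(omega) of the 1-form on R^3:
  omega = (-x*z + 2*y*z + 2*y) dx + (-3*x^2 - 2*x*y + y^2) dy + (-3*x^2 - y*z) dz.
d(omega) = (-6*x - 2*y - 2*z - 2) dx ∧ dy + (-5*x - 2*y) dx ∧ dz + (-z) dy ∧ dz

For a 1-form omega = sum_i f_i dx_i, the exterior derivative is
  d(omega) = sum_{i < j} (∂f_j/∂x_i - ∂f_i/∂x_j) dx_i ∧ dx_j.
  coefficient of dx ∧ dy: ∂f_2/∂x - ∂f_1/∂y = ∂(-3*x^2 - 2*x*y + y^2)/∂x - ∂(-x*z + 2*y*z + 2*y)/∂y = -6*x - 2*y - 2*z - 2
  coefficient of dx ∧ dz: ∂f_3/∂x - ∂f_1/∂z = ∂(-3*x^2 - y*z)/∂x - ∂(-x*z + 2*y*z + 2*y)/∂z = -5*x - 2*y
  coefficient of dy ∧ dz: ∂f_3/∂y - ∂f_2/∂z = ∂(-3*x^2 - y*z)/∂y - ∂(-3*x^2 - 2*x*y + y^2)/∂z = -z
Assembling: d(omega) = (-6*x - 2*y - 2*z - 2) dx ∧ dy + (-5*x - 2*y) dx ∧ dz + (-z) dy ∧ dz.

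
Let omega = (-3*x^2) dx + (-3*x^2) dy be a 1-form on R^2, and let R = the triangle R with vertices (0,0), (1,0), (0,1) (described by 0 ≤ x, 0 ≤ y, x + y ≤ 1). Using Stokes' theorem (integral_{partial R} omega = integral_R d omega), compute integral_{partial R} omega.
integral_(partial R) omega = -1

Stokes: integral_partial_R omega = integral_R d omega with d omega = (∂Q/∂x - ∂P/∂y) dx ∧ dy.
  ∂Q/∂x = -6*x
  ∂P/∂y = 0
  integrand = ∂Q/∂x - ∂P/∂y = -6*x.
Integrating over R: integral_0^1 integral_0^{1-x} (-6*x) dy dx = -1.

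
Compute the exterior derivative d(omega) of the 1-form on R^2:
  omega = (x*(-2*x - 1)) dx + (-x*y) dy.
d(omega) = (-y) dx ∧ dy

For a 1-form omega = sum_i f_i dx_i, the exterior derivative is
  d(omega) = sum_{i < j} (∂f_j/∂x_i - ∂f_i/∂x_j) dx_i ∧ dx_j.
  coefficient of dx ∧ dy: ∂f_2/∂x - ∂f_1/∂y = ∂(-x*y)/∂x - ∂(x*(-2*x - 1))/∂y = -y
Assembling: d(omega) = (-y) dx ∧ dy.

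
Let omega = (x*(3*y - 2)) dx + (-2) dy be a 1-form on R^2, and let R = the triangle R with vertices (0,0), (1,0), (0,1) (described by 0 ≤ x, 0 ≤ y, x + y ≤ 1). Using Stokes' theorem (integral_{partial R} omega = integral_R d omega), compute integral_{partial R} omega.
integral_(partial R) omega = -1/2

Stokes: integral_partial_R omega = integral_R d omega with d omega = (∂Q/∂x - ∂P/∂y) dx ∧ dy.
  ∂Q/∂x = 0
  ∂P/∂y = 3*x
  integrand = ∂Q/∂x - ∂P/∂y = -3*x.
Integrating over R: integral_0^1 integral_0^{1-x} (-3*x) dy dx = -1/2.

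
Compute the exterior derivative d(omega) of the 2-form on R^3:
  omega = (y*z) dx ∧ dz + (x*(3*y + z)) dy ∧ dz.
d(omega) = (3*y) dx ∧ dy ∧ dz

For a 2-form omega = sum_{i<j} g_{ij} dx_i ∧ dx_j, the exterior derivative is
  d(omega) = sum_{i<j} d(g_{ij}) ∧ dx_i ∧ dx_j = sum_{i<j, k} (∂g_{ij}/∂x_k) dx_k ∧ dx_i ∧ dx_j.
Expand each term, using dx_k ∧ dx_i ∧ dx_j = sgn(permutation) dx_{(a)} ∧ dx_{(b)} ∧ dx_{(c)} with (a < b < c) sorted:
  d(y*z) includes (∂/∂y)(y*z) dy = (z) dy, which multiplied by dx ∧ dz gives (-z) dx ∧ dy ∧ dz
  d(x*(3*y + z)) includes (∂/∂x)(x*(3*y + z)) dx = (3*y + z) dx, which multiplied by dy ∧ dz gives (3*y + z) dx ∧ dy ∧ dz
Collecting like 3-forms: d(omega) = (3*y) dx ∧ dy ∧ dz.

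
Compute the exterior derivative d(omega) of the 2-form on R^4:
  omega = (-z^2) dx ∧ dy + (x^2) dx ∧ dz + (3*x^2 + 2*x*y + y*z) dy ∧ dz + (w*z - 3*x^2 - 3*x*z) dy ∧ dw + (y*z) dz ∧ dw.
d(omega) = (6*x + 2*y - 2*z) dx ∧ dy ∧ dz + (-6*x - 3*z) dx ∧ dy ∧ dw + (-w + 3*x + z) dy ∧ dz ∧ dw

For a 2-form omega = sum_{i<j} g_{ij} dx_i ∧ dx_j, the exterior derivative is
  d(omega) = sum_{i<j} d(g_{ij}) ∧ dx_i ∧ dx_j = sum_{i<j, k} (∂g_{ij}/∂x_k) dx_k ∧ dx_i ∧ dx_j.
Expand each term, using dx_k ∧ dx_i ∧ dx_j = sgn(permutation) dx_{(a)} ∧ dx_{(b)} ∧ dx_{(c)} with (a < b < c) sorted:
  d(-z^2) includes (∂/∂z)(-z^2) dz = (-2*z) dz, which multiplied by dx ∧ dy gives (-2*z) dx ∧ dy ∧ dz
  d(3*x^2 + 2*x*y + y*z) includes (∂/∂x)(3*x^2 + 2*x*y + y*z) dx = (6*x + 2*y) dx, which multiplied by dy ∧ dz gives (6*x + 2*y) dx ∧ dy ∧ dz
  d(w*z - 3*x^2 - 3*x*z) includes (∂/∂x)(w*z - 3*x^2 - 3*x*z) dx = (-6*x - 3*z) dx, which multiplied by dy ∧ dw gives (-6*x - 3*z) dx ∧ dy ∧ dw
  d(w*z - 3*x^2 - 3*x*z) includes (∂/∂z)(w*z - 3*x^2 - 3*x*z) dz = (w - 3*x) dz, which multiplied by dy ∧ dw gives (-w + 3*x) dy ∧ dz ∧ dw
  d(y*z) includes (∂/∂y)(y*z) dy = (z) dy, which multiplied by dz ∧ dw gives (z) dy ∧ dz ∧ dw
Collecting like 3-forms: d(omega) = (6*x + 2*y - 2*z) dx ∧ dy ∧ dz + (-6*x - 3*z) dx ∧ dy ∧ dw + (-w + 3*x + z) dy ∧ dz ∧ dw.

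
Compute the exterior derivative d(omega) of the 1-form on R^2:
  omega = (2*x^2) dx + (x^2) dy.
d(omega) = (2*x) dx ∧ dy

For a 1-form omega = sum_i f_i dx_i, the exterior derivative is
  d(omega) = sum_{i < j} (∂f_j/∂x_i - ∂f_i/∂x_j) dx_i ∧ dx_j.
  coefficient of dx ∧ dy: ∂f_2/∂x - ∂f_1/∂y = ∂(x^2)/∂x - ∂(2*x^2)/∂y = 2*x
Assembling: d(omega) = (2*x) dx ∧ dy.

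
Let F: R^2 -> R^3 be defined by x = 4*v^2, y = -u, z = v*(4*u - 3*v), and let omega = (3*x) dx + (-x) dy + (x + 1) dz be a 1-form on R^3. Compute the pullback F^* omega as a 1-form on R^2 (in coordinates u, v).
F^* omega = (4*v*(4*v^2 + v + 1)) du + (16*u*v^2 + 4*u + 72*v^3 - 6*v) dv

Using F^*(f dg) = (f ∘ F) d(g ∘ F), substitute each coordinate x_i by F_i(u, v) in f_i, and replace dx_i by d F_i = (∂F_i/∂u) du + (∂F_i/∂v) dv.
  For the x component: f_1(F) = 12*v^2; d F_1 = (0) du + (8*v) dv
  For the y component: f_2(F) = -4*v^2; d F_2 = (-1) du + (0) dv
  For the z component: f_3(F) = 4*v^2 + 1; d F_3 = (4*v) du + (4*u - 6*v) dv
Combining and collecting du, dv coefficients:
  coeff of du: 4*v*(4*v^2 + v + 1)
  coeff of dv: 16*u*v^2 + 4*u + 72*v^3 - 6*v
F^* omega = (4*v*(4*v^2 + v + 1)) du + (16*u*v^2 + 4*u + 72*v^3 - 6*v) dv.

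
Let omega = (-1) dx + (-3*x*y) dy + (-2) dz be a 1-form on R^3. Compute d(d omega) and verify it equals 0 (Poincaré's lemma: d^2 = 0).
d(d omega) = 0

Step 1: d omega = sum_{i<j} (∂f_j/∂x_i - ∂f_i/∂x_j) dx_i ∧ dx_j:
  coeff of dx ∧ dy: -3*y
  coeff of dx ∧ dz: 0
  coeff of dy ∧ dz: 0
Step 2: Apply d again to each 2-form coefficient. The only possible 3-form in R^3 is dx ∧ dy ∧ dz, with coefficient
  ∂(coeff of dy∧dz)/∂x - ∂(coeff of dx∧dz)/∂y + ∂(coeff of dx∧dy)/∂z
  = ∂/∂x (0) - ∂/∂y (0) + ∂/∂z (-3*y).
Each of these terms simplifies to sums of mixed partials that cancel in pairs. The result is 0 (by equality of mixed partials for smooth functions — Schwarz / Clairaut).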